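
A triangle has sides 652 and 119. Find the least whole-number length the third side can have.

The third side must be strictly greater than |652 − 119| = 533.
The smallest integer above 533 is 534.

534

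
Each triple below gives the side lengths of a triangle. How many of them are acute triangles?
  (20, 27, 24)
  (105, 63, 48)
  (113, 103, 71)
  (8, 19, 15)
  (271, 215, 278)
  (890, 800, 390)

3

(20,27,24): 20²+24² = 976 > 729 = 27² → acute
(105,63,48): 48²+63² = 6273 < 11025 = 105² → obtuse
(113,103,71): 71²+103² = 15650 > 12769 = 113² → acute
(8,19,15): 8²+15² = 289 < 361 = 19² → obtuse
(271,215,278): 215²+271² = 119666 > 77284 = 278² → acute
(890,800,390): 390²+800² = 792100 = 890² → right
3 of the 6 are acute.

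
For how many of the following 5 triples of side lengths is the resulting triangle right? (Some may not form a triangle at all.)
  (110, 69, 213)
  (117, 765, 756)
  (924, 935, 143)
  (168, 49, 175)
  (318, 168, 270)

(110,69,213): 69+110 ≤ 213, not a triangle
(117,765,756): 117²+756² = 585225 = 765² → right
(924,935,143): 143²+924² = 874225 = 935² → right
(168,49,175): 49²+168² = 30625 = 175² → right
(318,168,270): 168²+270² = 101124 = 318² → right
4 of the 5 are right.

4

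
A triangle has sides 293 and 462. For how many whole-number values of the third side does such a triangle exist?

585

The third side lies in the open interval (169, 755).
Integers from 170 to 754 inclusive: 754 − 170 + 1 = 585.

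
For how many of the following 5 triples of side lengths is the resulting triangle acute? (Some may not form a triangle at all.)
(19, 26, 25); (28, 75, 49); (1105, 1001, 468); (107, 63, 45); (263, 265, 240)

(19,26,25): 19²+25² = 986 > 676 = 26² → acute
(28,75,49): 28²+49² = 3185 < 5625 = 75² → obtuse
(1105,1001,468): 468²+1001² = 1221025 = 1105² → right
(107,63,45): 45²+63² = 5994 < 11449 = 107² → obtuse
(263,265,240): 240²+263² = 126769 > 70225 = 265² → acute
2 of the 5 are acute.

2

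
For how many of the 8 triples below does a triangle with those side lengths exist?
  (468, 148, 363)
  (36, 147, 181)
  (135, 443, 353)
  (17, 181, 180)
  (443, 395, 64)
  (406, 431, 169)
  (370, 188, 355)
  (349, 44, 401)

(148,363,468): 148+363 > 468 → valid
(36,147,181): 36+147 > 181 → valid
(135,353,443): 135+353 > 443 → valid
(17,180,181): 17+180 > 181 → valid
(64,395,443): 64+395 > 443 → valid
(169,406,431): 169+406 > 431 → valid
(188,355,370): 188+355 > 370 → valid
(44,349,401): 44+349 ≤ 401 → not valid
7 of the 8 triples form a triangle.

7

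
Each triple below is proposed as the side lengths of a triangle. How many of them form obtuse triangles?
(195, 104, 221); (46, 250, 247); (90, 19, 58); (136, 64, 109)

(195,104,221): 104²+195² = 48841 = 221² → right
(46,250,247): 46²+247² = 63125 > 62500 = 250² → acute
(90,19,58): 19+58 ≤ 90, not a triangle
(136,64,109): 64²+109² = 15977 < 18496 = 136² → obtuse
1 of the 4 is obtuse.

1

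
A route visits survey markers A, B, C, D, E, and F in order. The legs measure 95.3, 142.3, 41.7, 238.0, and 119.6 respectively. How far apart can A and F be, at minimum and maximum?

The maximum is all hops collinear in one direction: 95.3 + 142.3 + 41.7 + 238.0 + 119.6 = 636.9.
The longest hop is 238.0; the others sum to 398.9. Since 238.0 ≤ 398.9, the path can fold back on itself completely, so the minimum distance is 0.

0 ≤ AF ≤ 636.9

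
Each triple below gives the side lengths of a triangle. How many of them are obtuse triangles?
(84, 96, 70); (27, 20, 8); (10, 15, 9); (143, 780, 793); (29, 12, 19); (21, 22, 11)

3

(84,96,70): 70²+84² = 11956 > 9216 = 96² → acute
(27,20,8): 8²+20² = 464 < 729 = 27² → obtuse
(10,15,9): 9²+10² = 181 < 225 = 15² → obtuse
(143,780,793): 143²+780² = 628849 = 793² → right
(29,12,19): 12²+19² = 505 < 841 = 29² → obtuse
(21,22,11): 11²+21² = 562 > 484 = 22² → acute
3 of the 6 are obtuse.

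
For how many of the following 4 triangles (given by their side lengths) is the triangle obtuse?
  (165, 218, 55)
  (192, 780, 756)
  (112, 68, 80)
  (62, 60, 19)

2

(165,218,55): 55²+165² = 30250 < 47524 = 218² → obtuse
(192,780,756): 192²+756² = 608400 = 780² → right
(112,68,80): 68²+80² = 11024 < 12544 = 112² → obtuse
(62,60,19): 19²+60² = 3961 > 3844 = 62² → acute
2 of the 4 are obtuse.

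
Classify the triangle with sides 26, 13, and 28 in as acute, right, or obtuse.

Compare the square of the longest side to the sum of squares of the other two: 13² + 26² = 845 > 784 = 28².

acute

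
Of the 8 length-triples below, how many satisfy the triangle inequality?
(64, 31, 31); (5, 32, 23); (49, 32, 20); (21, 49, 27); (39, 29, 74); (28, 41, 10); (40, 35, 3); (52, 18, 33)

1

(31,31,64): 31+31 ≤ 64 → not valid
(5,23,32): 5+23 ≤ 32 → not valid
(20,32,49): 20+32 > 49 → valid
(21,27,49): 21+27 ≤ 49 → not valid
(29,39,74): 29+39 ≤ 74 → not valid
(10,28,41): 10+28 ≤ 41 → not valid
(3,35,40): 3+35 ≤ 40 → not valid
(18,33,52): 18+33 ≤ 52 → not valid
1 of the 8 triples forms a triangle.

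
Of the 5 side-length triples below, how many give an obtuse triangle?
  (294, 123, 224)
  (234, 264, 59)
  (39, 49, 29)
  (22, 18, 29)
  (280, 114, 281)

(294,123,224): 123²+224² = 65305 < 86436 = 294² → obtuse
(234,264,59): 59²+234² = 58237 < 69696 = 264² → obtuse
(39,49,29): 29²+39² = 2362 < 2401 = 49² → obtuse
(22,18,29): 18²+22² = 808 < 841 = 29² → obtuse
(280,114,281): 114²+280² = 91396 > 78961 = 281² → acute
4 of the 5 are obtuse.

4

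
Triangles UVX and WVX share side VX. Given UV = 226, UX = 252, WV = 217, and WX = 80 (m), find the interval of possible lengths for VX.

137 < VX < 297

From triangle UVX: |226 − 252| < VX < 226 + 252, i.e. 26 < VX < 478.
From triangle WVX: 137 < VX < 297.
Both must hold, so VX lies in the intersection.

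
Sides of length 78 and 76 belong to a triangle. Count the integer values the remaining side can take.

The third side lies in the open interval (2, 154).
Integers from 3 to 153 inclusive: 153 − 3 + 1 = 151.

151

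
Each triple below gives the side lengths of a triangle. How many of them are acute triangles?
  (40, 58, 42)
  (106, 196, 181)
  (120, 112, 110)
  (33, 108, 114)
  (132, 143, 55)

2

(40,58,42): 40²+42² = 3364 = 58² → right
(106,196,181): 106²+181² = 43997 > 38416 = 196² → acute
(120,112,110): 110²+112² = 24644 > 14400 = 120² → acute
(33,108,114): 33²+108² = 12753 < 12996 = 114² → obtuse
(132,143,55): 55²+132² = 20449 = 143² → right
2 of the 5 are acute.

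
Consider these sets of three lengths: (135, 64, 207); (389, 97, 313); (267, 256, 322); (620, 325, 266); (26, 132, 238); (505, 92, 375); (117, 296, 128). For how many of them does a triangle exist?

2

(64,135,207): 64+135 ≤ 207 → not valid
(97,313,389): 97+313 > 389 → valid
(256,267,322): 256+267 > 322 → valid
(266,325,620): 266+325 ≤ 620 → not valid
(26,132,238): 26+132 ≤ 238 → not valid
(92,375,505): 92+375 ≤ 505 → not valid
(117,128,296): 117+128 ≤ 296 → not valid
2 of the 7 triples form a triangle.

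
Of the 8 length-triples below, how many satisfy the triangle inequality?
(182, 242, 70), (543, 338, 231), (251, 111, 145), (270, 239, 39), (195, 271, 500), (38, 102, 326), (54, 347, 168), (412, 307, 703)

5

(70,182,242): 70+182 > 242 → valid
(231,338,543): 231+338 > 543 → valid
(111,145,251): 111+145 > 251 → valid
(39,239,270): 39+239 > 270 → valid
(195,271,500): 195+271 ≤ 500 → not valid
(38,102,326): 38+102 ≤ 326 → not valid
(54,168,347): 54+168 ≤ 347 → not valid
(307,412,703): 307+412 > 703 → valid
5 of the 8 triples form a triangle.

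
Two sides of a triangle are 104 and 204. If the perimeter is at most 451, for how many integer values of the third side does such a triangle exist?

43

Triangle inequality: 100 < x < 308. Perimeter ≤ 451 gives x ≤ 451 − 104 − 204 = 143.
So 100 < x ≤ 143; integers 101 through 143: 43 values.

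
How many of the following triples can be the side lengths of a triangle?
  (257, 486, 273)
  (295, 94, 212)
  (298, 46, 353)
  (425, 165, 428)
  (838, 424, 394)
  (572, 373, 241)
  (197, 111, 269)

5

(257,273,486): 257+273 > 486 → valid
(94,212,295): 94+212 > 295 → valid
(46,298,353): 46+298 ≤ 353 → not valid
(165,425,428): 165+425 > 428 → valid
(394,424,838): 394+424 ≤ 838 → not valid
(241,373,572): 241+373 > 572 → valid
(111,197,269): 111+197 > 269 → valid
5 of the 7 triples form a triangle.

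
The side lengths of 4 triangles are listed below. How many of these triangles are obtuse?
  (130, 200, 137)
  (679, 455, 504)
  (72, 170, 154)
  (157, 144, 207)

(130,200,137): 130²+137² = 35669 < 40000 = 200² → obtuse
(679,455,504): 455²+504² = 461041 = 679² → right
(72,170,154): 72²+154² = 28900 = 170² → right
(157,144,207): 144²+157² = 45385 > 42849 = 207² → acute
1 of the 4 is obtuse.

1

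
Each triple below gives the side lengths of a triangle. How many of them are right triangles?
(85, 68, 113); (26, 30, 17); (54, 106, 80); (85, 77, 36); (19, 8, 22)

(85,68,113): 68²+85² = 11849 < 12769 = 113² → obtuse
(26,30,17): 17²+26² = 965 > 900 = 30² → acute
(54,106,80): 54²+80² = 9316 < 11236 = 106² → obtuse
(85,77,36): 36²+77² = 7225 = 85² → right
(19,8,22): 8²+19² = 425 < 484 = 22² → obtuse
1 of the 5 is right.

1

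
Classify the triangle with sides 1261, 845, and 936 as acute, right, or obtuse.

Compare the square of the longest side to the sum of squares of the other two: 845² + 936² = 1590121 = 1261².

right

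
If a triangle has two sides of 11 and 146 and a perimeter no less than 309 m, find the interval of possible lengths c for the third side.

152 ≤ c < 157

Triangle inequality alone gives 135 < c < 157.
The perimeter condition gives c ≥ 309 − 11 − 146 = 152.
Intersecting the two: 152 ≤ c < 157.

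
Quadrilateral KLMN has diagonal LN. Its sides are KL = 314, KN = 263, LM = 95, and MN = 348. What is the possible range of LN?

253 < LN < 443

From triangle KLN: |314 − 263| < LN < 314 + 263, i.e. 51 < LN < 577.
From triangle MLN: 253 < LN < 443.
Both must hold, so LN lies in the intersection.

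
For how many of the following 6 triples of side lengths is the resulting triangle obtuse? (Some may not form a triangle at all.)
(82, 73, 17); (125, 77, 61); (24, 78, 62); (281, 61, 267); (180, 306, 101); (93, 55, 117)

(82,73,17): 17²+73² = 5618 < 6724 = 82² → obtuse
(125,77,61): 61²+77² = 9650 < 15625 = 125² → obtuse
(24,78,62): 24²+62² = 4420 < 6084 = 78² → obtuse
(281,61,267): 61²+267² = 75010 < 78961 = 281² → obtuse
(180,306,101): 101+180 ≤ 306, not a triangle
(93,55,117): 55²+93² = 11674 < 13689 = 117² → obtuse
5 of the 6 are obtuse.

5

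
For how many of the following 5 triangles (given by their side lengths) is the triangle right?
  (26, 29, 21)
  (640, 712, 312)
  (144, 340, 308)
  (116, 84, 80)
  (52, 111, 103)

3

(26,29,21): 21²+26² = 1117 > 841 = 29² → acute
(640,712,312): 312²+640² = 506944 = 712² → right
(144,340,308): 144²+308² = 115600 = 340² → right
(116,84,80): 80²+84² = 13456 = 116² → right
(52,111,103): 52²+103² = 13313 > 12321 = 111² → acute
3 of the 5 are right.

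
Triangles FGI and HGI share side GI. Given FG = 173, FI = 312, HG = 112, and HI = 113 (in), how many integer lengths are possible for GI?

85

From triangle FGI: 139 < GI < 485.
From triangle HGI: 1 < GI < 225.
Intersection: 139 < GI < 225, so integers 140 through 224: 85 values.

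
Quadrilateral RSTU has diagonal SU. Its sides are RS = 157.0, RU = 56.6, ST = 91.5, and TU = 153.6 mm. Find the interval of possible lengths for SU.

From triangle RSU: |157.0 − 56.6| < SU < 157.0 + 56.6, i.e. 100.4 < SU < 213.6.
From triangle TSU: 62.1 < SU < 245.1.
Both must hold, so SU lies in the intersection.

100.4 < SU < 213.6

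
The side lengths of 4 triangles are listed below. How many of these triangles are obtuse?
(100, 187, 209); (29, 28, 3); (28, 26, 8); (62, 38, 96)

3

(100,187,209): 100²+187² = 44969 > 43681 = 209² → acute
(29,28,3): 3²+28² = 793 < 841 = 29² → obtuse
(28,26,8): 8²+26² = 740 < 784 = 28² → obtuse
(62,38,96): 38²+62² = 5288 < 9216 = 96² → obtuse
3 of the 4 are obtuse.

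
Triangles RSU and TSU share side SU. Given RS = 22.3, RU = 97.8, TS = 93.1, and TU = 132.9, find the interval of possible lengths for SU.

From triangle RSU: |22.3 − 97.8| < SU < 22.3 + 97.8, i.e. 75.5 < SU < 120.1.
From triangle TSU: 39.8 < SU < 226.0.
Both must hold, so SU lies in the intersection.

75.5 < SU < 120.1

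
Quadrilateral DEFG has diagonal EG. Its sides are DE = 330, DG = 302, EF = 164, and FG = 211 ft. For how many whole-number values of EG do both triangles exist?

From triangle DEG: 28 < EG < 632.
From triangle FEG: 47 < EG < 375.
Intersection: 47 < EG < 375, so integers 48 through 374: 327 values.

327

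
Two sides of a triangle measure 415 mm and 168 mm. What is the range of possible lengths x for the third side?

247 < x < 583

By the triangle inequality, x must be less than 415 + 168 = 583 and greater than |415 − 168| = 247.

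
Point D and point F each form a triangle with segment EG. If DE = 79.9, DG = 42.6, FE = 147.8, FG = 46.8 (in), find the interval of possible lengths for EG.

101.0 < EG < 122.5

From triangle DEG: |79.9 − 42.6| < EG < 79.9 + 42.6, i.e. 37.3 < EG < 122.5.
From triangle FEG: 101.0 < EG < 194.6.
Both must hold, so EG lies in the intersection.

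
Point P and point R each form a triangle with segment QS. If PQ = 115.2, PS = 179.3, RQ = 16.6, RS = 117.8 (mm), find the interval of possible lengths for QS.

From triangle PQS: |115.2 − 179.3| < QS < 115.2 + 179.3, i.e. 64.1 < QS < 294.5.
From triangle RQS: 101.2 < QS < 134.4.
Both must hold, so QS lies in the intersection.

101.2 < QS < 134.4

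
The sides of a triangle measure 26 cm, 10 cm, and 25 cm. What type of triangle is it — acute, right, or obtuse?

acute

Compare the square of the longest side to the sum of squares of the other two: 10² + 25² = 725 > 676 = 26².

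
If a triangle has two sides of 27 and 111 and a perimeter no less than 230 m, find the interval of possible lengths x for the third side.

92 ≤ x < 138

Triangle inequality alone gives 84 < x < 138.
The perimeter condition gives x ≥ 230 − 27 − 111 = 92.
Intersecting the two: 92 ≤ x < 138.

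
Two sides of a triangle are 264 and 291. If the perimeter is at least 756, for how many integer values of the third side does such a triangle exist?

Triangle inequality: 27 < x < 555. Perimeter ≥ 756 gives x ≥ 756 − 264 − 291 = 201.
So 201 ≤ x < 555; integers 201 through 554: 354 values.

354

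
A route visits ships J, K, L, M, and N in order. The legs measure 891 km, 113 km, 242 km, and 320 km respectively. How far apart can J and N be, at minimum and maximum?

216 ≤ JN ≤ 1566 km

The maximum is all hops collinear in one direction: 891 + 113 + 242 + 320 = 1566.
The longest hop is 891; the others sum to 675. Folding the others back against it leaves at least 891 − 675 = 216.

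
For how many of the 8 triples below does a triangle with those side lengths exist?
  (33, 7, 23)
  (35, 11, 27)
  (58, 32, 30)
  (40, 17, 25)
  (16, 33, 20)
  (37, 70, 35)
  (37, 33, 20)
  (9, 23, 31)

7

(7,23,33): 7+23 ≤ 33 → not valid
(11,27,35): 11+27 > 35 → valid
(30,32,58): 30+32 > 58 → valid
(17,25,40): 17+25 > 40 → valid
(16,20,33): 16+20 > 33 → valid
(35,37,70): 35+37 > 70 → valid
(20,33,37): 20+33 > 37 → valid
(9,23,31): 9+23 > 31 → valid
7 of the 8 triples form a triangle.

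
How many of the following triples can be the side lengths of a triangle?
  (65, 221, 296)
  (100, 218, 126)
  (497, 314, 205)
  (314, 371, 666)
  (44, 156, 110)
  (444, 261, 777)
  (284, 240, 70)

4

(65,221,296): 65+221 ≤ 296 → not valid
(100,126,218): 100+126 > 218 → valid
(205,314,497): 205+314 > 497 → valid
(314,371,666): 314+371 > 666 → valid
(44,110,156): 44+110 ≤ 156 → not valid
(261,444,777): 261+444 ≤ 777 → not valid
(70,240,284): 70+240 > 284 → valid
4 of the 7 triples form a triangle.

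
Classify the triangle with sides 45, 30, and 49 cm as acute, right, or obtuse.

acute

Compare the square of the longest side to the sum of squares of the other two: 30² + 45² = 2925 > 2401 = 49².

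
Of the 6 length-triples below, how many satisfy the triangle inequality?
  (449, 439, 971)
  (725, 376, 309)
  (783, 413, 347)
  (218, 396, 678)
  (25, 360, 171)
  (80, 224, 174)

(439,449,971): 439+449 ≤ 971 → not valid
(309,376,725): 309+376 ≤ 725 → not valid
(347,413,783): 347+413 ≤ 783 → not valid
(218,396,678): 218+396 ≤ 678 → not valid
(25,171,360): 25+171 ≤ 360 → not valid
(80,174,224): 80+174 > 224 → valid
1 of the 6 triples forms a triangle.

1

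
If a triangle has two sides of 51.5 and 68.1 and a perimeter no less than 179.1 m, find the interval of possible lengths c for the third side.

59.5 ≤ c < 119.6 m

Triangle inequality alone gives 16.6 < c < 119.6.
The perimeter condition gives c ≥ 179.1 − 51.5 − 68.1 = 59.5.
Intersecting the two: 59.5 ≤ c < 119.6.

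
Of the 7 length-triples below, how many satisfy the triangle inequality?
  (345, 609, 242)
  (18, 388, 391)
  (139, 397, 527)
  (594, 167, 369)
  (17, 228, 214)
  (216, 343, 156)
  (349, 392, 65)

5

(242,345,609): 242+345 ≤ 609 → not valid
(18,388,391): 18+388 > 391 → valid
(139,397,527): 139+397 > 527 → valid
(167,369,594): 167+369 ≤ 594 → not valid
(17,214,228): 17+214 > 228 → valid
(156,216,343): 156+216 > 343 → valid
(65,349,392): 65+349 > 392 → valid
5 of the 7 triples form a triangle.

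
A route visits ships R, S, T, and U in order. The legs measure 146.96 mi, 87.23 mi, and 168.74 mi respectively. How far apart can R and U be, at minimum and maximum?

0 ≤ RU ≤ 402.93 mi

The maximum is all hops collinear in one direction: 146.96 + 87.23 + 168.74 = 402.93.
The longest hop is 168.74; the others sum to 234.19. Since 168.74 ≤ 234.19, the path can fold back on itself completely, so the minimum distance is 0.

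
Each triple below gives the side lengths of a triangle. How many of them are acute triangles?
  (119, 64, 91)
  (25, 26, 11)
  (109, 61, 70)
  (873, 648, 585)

1

(119,64,91): 64²+91² = 12377 < 14161 = 119² → obtuse
(25,26,11): 11²+25² = 746 > 676 = 26² → acute
(109,61,70): 61²+70² = 8621 < 11881 = 109² → obtuse
(873,648,585): 585²+648² = 762129 = 873² → right
1 of the 4 is acute.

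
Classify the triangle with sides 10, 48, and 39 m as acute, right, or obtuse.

obtuse

Compare the square of the longest side to the sum of squares of the other two: 10² + 39² = 1621 < 2304 = 48².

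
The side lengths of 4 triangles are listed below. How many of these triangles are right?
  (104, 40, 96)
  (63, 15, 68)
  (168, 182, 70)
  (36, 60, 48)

(104,40,96): 40²+96² = 10816 = 104² → right
(63,15,68): 15²+63² = 4194 < 4624 = 68² → obtuse
(168,182,70): 70²+168² = 33124 = 182² → right
(36,60,48): 36²+48² = 3600 = 60² → right
3 of the 4 are right.

3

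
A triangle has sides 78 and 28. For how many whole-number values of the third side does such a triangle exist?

55

The third side lies in the open interval (50, 106).
Integers from 51 to 105 inclusive: 105 − 51 + 1 = 55.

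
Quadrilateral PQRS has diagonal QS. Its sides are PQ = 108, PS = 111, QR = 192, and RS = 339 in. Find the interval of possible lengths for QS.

From triangle PQS: |108 − 111| < QS < 108 + 111, i.e. 3 < QS < 219.
From triangle RQS: 147 < QS < 531.
Both must hold, so QS lies in the intersection.

147 < QS < 219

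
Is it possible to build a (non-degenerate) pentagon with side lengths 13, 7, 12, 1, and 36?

For a pentagon, each side must be shorter than the sum of the others.
Here the longest side is 36, but the remaining 4 sides sum to only 33.

No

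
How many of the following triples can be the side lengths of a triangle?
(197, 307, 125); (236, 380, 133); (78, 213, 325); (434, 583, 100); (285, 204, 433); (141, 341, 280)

3

(125,197,307): 125+197 > 307 → valid
(133,236,380): 133+236 ≤ 380 → not valid
(78,213,325): 78+213 ≤ 325 → not valid
(100,434,583): 100+434 ≤ 583 → not valid
(204,285,433): 204+285 > 433 → valid
(141,280,341): 141+280 > 341 → valid
3 of the 6 triples form a triangle.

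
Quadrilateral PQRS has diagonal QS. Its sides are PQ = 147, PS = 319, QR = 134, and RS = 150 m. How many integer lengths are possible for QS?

111

From triangle PQS: 172 < QS < 466.
From triangle RQS: 16 < QS < 284.
Intersection: 172 < QS < 284, so integers 173 through 283: 111 values.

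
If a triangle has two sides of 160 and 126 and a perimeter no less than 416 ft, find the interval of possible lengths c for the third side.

130 ≤ c < 286 ft

Triangle inequality alone gives 34 < c < 286.
The perimeter condition gives c ≥ 416 − 160 − 126 = 130.
Intersecting the two: 130 ≤ c < 286.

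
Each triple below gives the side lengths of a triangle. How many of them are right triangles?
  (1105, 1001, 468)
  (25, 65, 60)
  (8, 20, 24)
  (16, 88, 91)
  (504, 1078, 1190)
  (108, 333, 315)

(1105,1001,468): 468²+1001² = 1221025 = 1105² → right
(25,65,60): 25²+60² = 4225 = 65² → right
(8,20,24): 8²+20² = 464 < 576 = 24² → obtuse
(16,88,91): 16²+88² = 8000 < 8281 = 91² → obtuse
(504,1078,1190): 504²+1078² = 1416100 = 1190² → right
(108,333,315): 108²+315² = 110889 = 333² → right
4 of the 6 are right.

4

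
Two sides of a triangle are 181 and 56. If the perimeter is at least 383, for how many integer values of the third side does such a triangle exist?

Triangle inequality: 125 < x < 237. Perimeter ≥ 383 gives x ≥ 383 − 181 − 56 = 146.
So 146 ≤ x < 237; integers 146 through 236: 91 values.

91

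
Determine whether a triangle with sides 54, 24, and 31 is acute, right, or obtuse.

Compare the square of the longest side to the sum of squares of the other two: 24² + 31² = 1537 < 2916 = 54².

obtuse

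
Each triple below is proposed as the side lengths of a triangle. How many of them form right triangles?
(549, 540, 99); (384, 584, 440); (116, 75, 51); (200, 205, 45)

(549,540,99): 99²+540² = 301401 = 549² → right
(384,584,440): 384²+440² = 341056 = 584² → right
(116,75,51): 51²+75² = 8226 < 13456 = 116² → obtuse
(200,205,45): 45²+200² = 42025 = 205² → right
3 of the 4 are right.

3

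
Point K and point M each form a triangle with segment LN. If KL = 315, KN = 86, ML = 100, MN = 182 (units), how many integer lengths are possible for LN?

From triangle KLN: 229 < LN < 401.
From triangle MLN: 82 < LN < 282.
Intersection: 229 < LN < 282, so integers 230 through 281: 52 values.

52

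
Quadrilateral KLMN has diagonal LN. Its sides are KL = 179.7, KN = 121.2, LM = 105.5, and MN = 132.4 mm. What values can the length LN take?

From triangle KLN: |179.7 − 121.2| < LN < 179.7 + 121.2, i.e. 58.5 < LN < 300.9.
From triangle MLN: 26.9 < LN < 237.9.
Both must hold, so LN lies in the intersection.

58.5 < LN < 237.9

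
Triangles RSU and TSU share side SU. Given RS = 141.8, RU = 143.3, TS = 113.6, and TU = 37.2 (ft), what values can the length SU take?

76.4 < SU < 150.8

From triangle RSU: |141.8 − 143.3| < SU < 141.8 + 143.3, i.e. 1.5 < SU < 285.1.
From triangle TSU: 76.4 < SU < 150.8.
Both must hold, so SU lies in the intersection.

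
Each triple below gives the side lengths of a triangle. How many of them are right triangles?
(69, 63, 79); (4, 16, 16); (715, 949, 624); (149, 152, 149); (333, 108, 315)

(69,63,79): 63²+69² = 8730 > 6241 = 79² → acute
(4,16,16): 4²+16² = 272 > 256 = 16² → acute
(715,949,624): 624²+715² = 900601 = 949² → right
(149,152,149): 149²+149² = 44402 > 23104 = 152² → acute
(333,108,315): 108²+315² = 110889 = 333² → right
2 of the 5 are right.

2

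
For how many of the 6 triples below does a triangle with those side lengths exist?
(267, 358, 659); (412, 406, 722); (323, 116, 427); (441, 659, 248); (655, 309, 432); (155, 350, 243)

5

(267,358,659): 267+358 ≤ 659 → not valid
(406,412,722): 406+412 > 722 → valid
(116,323,427): 116+323 > 427 → valid
(248,441,659): 248+441 > 659 → valid
(309,432,655): 309+432 > 655 → valid
(155,243,350): 155+243 > 350 → valid
5 of the 6 triples form a triangle.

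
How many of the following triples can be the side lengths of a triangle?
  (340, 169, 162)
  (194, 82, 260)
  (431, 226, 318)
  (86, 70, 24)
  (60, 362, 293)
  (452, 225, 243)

(162,169,340): 162+169 ≤ 340 → not valid
(82,194,260): 82+194 > 260 → valid
(226,318,431): 226+318 > 431 → valid
(24,70,86): 24+70 > 86 → valid
(60,293,362): 60+293 ≤ 362 → not valid
(225,243,452): 225+243 > 452 → valid
4 of the 6 triples form a triangle.

4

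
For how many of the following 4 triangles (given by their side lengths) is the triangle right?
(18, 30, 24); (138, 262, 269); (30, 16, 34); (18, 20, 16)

2

(18,30,24): 18²+24² = 900 = 30² → right
(138,262,269): 138²+262² = 87688 > 72361 = 269² → acute
(30,16,34): 16²+30² = 1156 = 34² → right
(18,20,16): 16²+18² = 580 > 400 = 20² → acute
2 of the 4 are right.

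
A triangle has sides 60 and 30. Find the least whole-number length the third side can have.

31

The third side must be strictly greater than |60 − 30| = 30.
The smallest integer above 30 is 31.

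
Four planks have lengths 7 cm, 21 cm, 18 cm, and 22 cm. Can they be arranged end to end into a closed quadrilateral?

Yes

A quadrilateral exists iff every side is shorter than the sum of the others — equivalently, the longest side is less than the sum of the rest.
Longest side 22 < 46 (sum of the remaining 3), so yes.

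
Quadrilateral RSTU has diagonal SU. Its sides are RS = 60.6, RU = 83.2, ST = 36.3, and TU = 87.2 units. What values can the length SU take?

From triangle RSU: |60.6 − 83.2| < SU < 60.6 + 83.2, i.e. 22.6 < SU < 143.8.
From triangle TSU: 50.9 < SU < 123.5.
Both must hold, so SU lies in the intersection.

50.9 < SU < 123.5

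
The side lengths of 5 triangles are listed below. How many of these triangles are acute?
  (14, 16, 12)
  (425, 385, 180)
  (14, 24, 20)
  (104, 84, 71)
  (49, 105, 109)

(14,16,12): 12²+14² = 340 > 256 = 16² → acute
(425,385,180): 180²+385² = 180625 = 425² → right
(14,24,20): 14²+20² = 596 > 576 = 24² → acute
(104,84,71): 71²+84² = 12097 > 10816 = 104² → acute
(49,105,109): 49²+105² = 13426 > 11881 = 109² → acute
4 of the 5 are acute.

4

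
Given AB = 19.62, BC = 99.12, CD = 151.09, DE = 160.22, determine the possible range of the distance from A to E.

0 ≤ AE ≤ 430.05

The maximum is all hops collinear in one direction: 19.62 + 99.12 + 151.09 + 160.22 = 430.05.
The longest hop is 160.22; the others sum to 269.83. Since 160.22 ≤ 269.83, the path can fold back on itself completely, so the minimum distance is 0.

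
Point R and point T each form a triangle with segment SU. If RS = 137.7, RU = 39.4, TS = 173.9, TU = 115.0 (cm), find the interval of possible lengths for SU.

98.3 < SU < 177.1

From triangle RSU: |137.7 − 39.4| < SU < 137.7 + 39.4, i.e. 98.3 < SU < 177.1.
From triangle TSU: 58.9 < SU < 288.9.
Both must hold, so SU lies in the intersection.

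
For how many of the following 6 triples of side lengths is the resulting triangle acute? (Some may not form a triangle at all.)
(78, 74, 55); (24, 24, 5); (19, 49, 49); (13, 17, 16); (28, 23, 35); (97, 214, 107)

5

(78,74,55): 55²+74² = 8501 > 6084 = 78² → acute
(24,24,5): 5²+24² = 601 > 576 = 24² → acute
(19,49,49): 19²+49² = 2762 > 2401 = 49² → acute
(13,17,16): 13²+16² = 425 > 289 = 17² → acute
(28,23,35): 23²+28² = 1313 > 1225 = 35² → acute
(97,214,107): 97+107 ≤ 214, not a triangle
5 of the 6 are acute.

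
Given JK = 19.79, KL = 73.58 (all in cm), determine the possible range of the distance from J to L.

By the triangle inequality, |19.79 − 73.58| ≤ JL ≤ 19.79 + 73.58.

53.79 ≤ JL ≤ 93.37 cm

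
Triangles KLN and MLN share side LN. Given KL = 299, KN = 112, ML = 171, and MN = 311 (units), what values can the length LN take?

187 < LN < 411

From triangle KLN: |299 − 112| < LN < 299 + 112, i.e. 187 < LN < 411.
From triangle MLN: 140 < LN < 482.
Both must hold, so LN lies in the intersection.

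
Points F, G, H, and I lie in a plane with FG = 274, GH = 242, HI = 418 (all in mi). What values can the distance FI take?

The maximum is all hops collinear in one direction: 274 + 242 + 418 = 934.
The longest hop is 418; the others sum to 516. Since 418 ≤ 516, the path can fold back on itself completely, so the minimum distance is 0.

0 ≤ FI ≤ 934 mi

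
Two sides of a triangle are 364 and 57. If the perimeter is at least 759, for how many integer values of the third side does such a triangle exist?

Triangle inequality: 307 < x < 421. Perimeter ≥ 759 gives x ≥ 759 − 364 − 57 = 338.
So 338 ≤ x < 421; integers 338 through 420: 83 values.

83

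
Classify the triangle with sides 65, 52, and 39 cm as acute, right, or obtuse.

Compare the square of the longest side to the sum of squares of the other two: 39² + 52² = 4225 = 65².

right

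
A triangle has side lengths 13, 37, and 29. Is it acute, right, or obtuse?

obtuse

Compare the square of the longest side to the sum of squares of the other two: 13² + 29² = 1010 < 1369 = 37².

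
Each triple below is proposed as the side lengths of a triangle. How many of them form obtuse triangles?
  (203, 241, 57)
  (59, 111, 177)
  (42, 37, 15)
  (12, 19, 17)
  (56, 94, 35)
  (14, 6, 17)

(203,241,57): 57²+203² = 44458 < 58081 = 241² → obtuse
(59,111,177): 59+111 ≤ 177, not a triangle
(42,37,15): 15²+37² = 1594 < 1764 = 42² → obtuse
(12,19,17): 12²+17² = 433 > 361 = 19² → acute
(56,94,35): 35+56 ≤ 94, not a triangle
(14,6,17): 6²+14² = 232 < 289 = 17² → obtuse
3 of the 6 are obtuse.

3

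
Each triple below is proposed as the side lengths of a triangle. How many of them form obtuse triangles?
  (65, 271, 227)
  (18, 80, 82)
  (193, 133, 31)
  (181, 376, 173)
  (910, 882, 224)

1

(65,271,227): 65²+227² = 55754 < 73441 = 271² → obtuse
(18,80,82): 18²+80² = 6724 = 82² → right
(193,133,31): 31+133 ≤ 193, not a triangle
(181,376,173): 173+181 ≤ 376, not a triangle
(910,882,224): 224²+882² = 828100 = 910² → right
1 of the 5 is obtuse.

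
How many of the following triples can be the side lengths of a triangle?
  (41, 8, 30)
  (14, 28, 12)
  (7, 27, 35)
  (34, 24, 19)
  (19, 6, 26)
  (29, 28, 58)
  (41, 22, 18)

(8,30,41): 8+30 ≤ 41 → not valid
(12,14,28): 12+14 ≤ 28 → not valid
(7,27,35): 7+27 ≤ 35 → not valid
(19,24,34): 19+24 > 34 → valid
(6,19,26): 6+19 ≤ 26 → not valid
(28,29,58): 28+29 ≤ 58 → not valid
(18,22,41): 18+22 ≤ 41 → not valid
1 of the 7 triples forms a triangle.

1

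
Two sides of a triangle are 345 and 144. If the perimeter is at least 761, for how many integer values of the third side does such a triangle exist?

Triangle inequality: 201 < x < 489. Perimeter ≥ 761 gives x ≥ 761 − 345 − 144 = 272.
So 272 ≤ x < 489; integers 272 through 488: 217 values.

217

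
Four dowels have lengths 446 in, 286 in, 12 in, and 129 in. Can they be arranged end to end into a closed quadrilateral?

No

For a quadrilateral, each side must be shorter than the sum of the others.
Here the longest side is 446, but the remaining 3 sides sum to only 427.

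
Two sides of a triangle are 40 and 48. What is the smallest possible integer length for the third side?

The third side must be strictly greater than |40 − 48| = 8.
The smallest integer above 8 is 9.

9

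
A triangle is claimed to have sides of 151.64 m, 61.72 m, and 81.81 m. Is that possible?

No

The longest side is 151.64, but the other two sum to only 143.53.
143.53 < 151.64, so the triangle inequality fails.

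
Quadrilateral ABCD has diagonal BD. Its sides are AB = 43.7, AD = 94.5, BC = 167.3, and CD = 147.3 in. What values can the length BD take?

From triangle ABD: |43.7 − 94.5| < BD < 43.7 + 94.5, i.e. 50.8 < BD < 138.2.
From triangle CBD: 20.0 < BD < 314.6.
Both must hold, so BD lies in the intersection.

50.8 < BD < 138.2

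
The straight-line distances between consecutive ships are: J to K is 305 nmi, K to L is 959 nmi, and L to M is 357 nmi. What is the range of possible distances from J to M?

The maximum is all hops collinear in one direction: 305 + 959 + 357 = 1621.
The longest hop is 959; the others sum to 662. Folding the others back against it leaves at least 959 − 662 = 297.

297 ≤ JM ≤ 1621 nmi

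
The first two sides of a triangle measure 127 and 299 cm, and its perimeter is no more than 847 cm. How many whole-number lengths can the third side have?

249

Triangle inequality: 172 < x < 426. Perimeter ≤ 847 gives x ≤ 847 − 127 − 299 = 421.
So 172 < x ≤ 421; integers 173 through 421: 249 values.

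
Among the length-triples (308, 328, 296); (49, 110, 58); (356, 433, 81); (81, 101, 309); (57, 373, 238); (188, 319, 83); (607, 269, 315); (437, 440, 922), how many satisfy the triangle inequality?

(296,308,328): 296+308 > 328 → valid
(49,58,110): 49+58 ≤ 110 → not valid
(81,356,433): 81+356 > 433 → valid
(81,101,309): 81+101 ≤ 309 → not valid
(57,238,373): 57+238 ≤ 373 → not valid
(83,188,319): 83+188 ≤ 319 → not valid
(269,315,607): 269+315 ≤ 607 → not valid
(437,440,922): 437+440 ≤ 922 → not valid
2 of the 8 triples form a triangle.

2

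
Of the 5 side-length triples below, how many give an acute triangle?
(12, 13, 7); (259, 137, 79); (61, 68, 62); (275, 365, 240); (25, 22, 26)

3

(12,13,7): 7²+12² = 193 > 169 = 13² → acute
(259,137,79): 79+137 ≤ 259, not a triangle
(61,68,62): 61²+62² = 7565 > 4624 = 68² → acute
(275,365,240): 240²+275² = 133225 = 365² → right
(25,22,26): 22²+25² = 1109 > 676 = 26² → acute
3 of the 5 are acute.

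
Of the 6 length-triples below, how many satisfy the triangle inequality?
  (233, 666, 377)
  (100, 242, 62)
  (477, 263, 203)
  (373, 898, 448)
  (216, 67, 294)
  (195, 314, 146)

(233,377,666): 233+377 ≤ 666 → not valid
(62,100,242): 62+100 ≤ 242 → not valid
(203,263,477): 203+263 ≤ 477 → not valid
(373,448,898): 373+448 ≤ 898 → not valid
(67,216,294): 67+216 ≤ 294 → not valid
(146,195,314): 146+195 > 314 → valid
1 of the 6 triples forms a triangle.

1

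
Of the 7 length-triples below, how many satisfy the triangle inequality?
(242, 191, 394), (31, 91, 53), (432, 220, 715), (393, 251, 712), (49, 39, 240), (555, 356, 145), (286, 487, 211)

2

(191,242,394): 191+242 > 394 → valid
(31,53,91): 31+53 ≤ 91 → not valid
(220,432,715): 220+432 ≤ 715 → not valid
(251,393,712): 251+393 ≤ 712 → not valid
(39,49,240): 39+49 ≤ 240 → not valid
(145,356,555): 145+356 ≤ 555 → not valid
(211,286,487): 211+286 > 487 → valid
2 of the 7 triples form a triangle.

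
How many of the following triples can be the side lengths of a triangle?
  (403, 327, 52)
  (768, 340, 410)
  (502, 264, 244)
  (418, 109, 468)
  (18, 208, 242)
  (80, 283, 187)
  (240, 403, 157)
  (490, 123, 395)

3

(52,327,403): 52+327 ≤ 403 → not valid
(340,410,768): 340+410 ≤ 768 → not valid
(244,264,502): 244+264 > 502 → valid
(109,418,468): 109+418 > 468 → valid
(18,208,242): 18+208 ≤ 242 → not valid
(80,187,283): 80+187 ≤ 283 → not valid
(157,240,403): 157+240 ≤ 403 → not valid
(123,395,490): 123+395 > 490 → valid
3 of the 8 triples form a triangle.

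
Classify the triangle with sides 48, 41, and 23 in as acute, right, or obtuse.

Compare the square of the longest side to the sum of squares of the other two: 23² + 41² = 2210 < 2304 = 48².

obtuse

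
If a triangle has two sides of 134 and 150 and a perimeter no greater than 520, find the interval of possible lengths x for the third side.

16 < x ≤ 236

Triangle inequality alone gives 16 < x < 284.
The perimeter condition gives x ≤ 520 − 134 − 150 = 236.
Intersecting the two: 16 < x ≤ 236.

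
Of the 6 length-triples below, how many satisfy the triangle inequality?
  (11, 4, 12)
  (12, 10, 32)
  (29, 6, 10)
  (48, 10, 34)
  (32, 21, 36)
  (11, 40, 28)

2

(4,11,12): 4+11 > 12 → valid
(10,12,32): 10+12 ≤ 32 → not valid
(6,10,29): 6+10 ≤ 29 → not valid
(10,34,48): 10+34 ≤ 48 → not valid
(21,32,36): 21+32 > 36 → valid
(11,28,40): 11+28 ≤ 40 → not valid
2 of the 6 triples form a triangle.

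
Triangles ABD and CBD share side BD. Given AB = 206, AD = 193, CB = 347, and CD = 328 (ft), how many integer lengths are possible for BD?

From triangle ABD: 13 < BD < 399.
From triangle CBD: 19 < BD < 675.
Intersection: 19 < BD < 399, so integers 20 through 398: 379 values.

379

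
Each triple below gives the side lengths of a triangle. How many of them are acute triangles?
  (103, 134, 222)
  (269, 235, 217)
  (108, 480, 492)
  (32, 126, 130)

(103,134,222): 103²+134² = 28565 < 49284 = 222² → obtuse
(269,235,217): 217²+235² = 102314 > 72361 = 269² → acute
(108,480,492): 108²+480² = 242064 = 492² → right
(32,126,130): 32²+126² = 16900 = 130² → right
1 of the 4 is acute.

1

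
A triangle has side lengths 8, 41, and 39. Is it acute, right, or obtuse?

obtuse

Compare the square of the longest side to the sum of squares of the other two: 8² + 39² = 1585 < 1681 = 41².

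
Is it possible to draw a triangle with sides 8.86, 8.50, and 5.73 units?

Yes

The longest side is 8.86, and the other two sum to 14.23.
Since 14.23 > 8.86, the triangle inequality holds.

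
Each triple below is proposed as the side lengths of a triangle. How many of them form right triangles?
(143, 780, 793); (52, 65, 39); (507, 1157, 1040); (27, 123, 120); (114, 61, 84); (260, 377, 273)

5

(143,780,793): 143²+780² = 628849 = 793² → right
(52,65,39): 39²+52² = 4225 = 65² → right
(507,1157,1040): 507²+1040² = 1338649 = 1157² → right
(27,123,120): 27²+120² = 15129 = 123² → right
(114,61,84): 61²+84² = 10777 < 12996 = 114² → obtuse
(260,377,273): 260²+273² = 142129 = 377² → right
5 of the 6 are right.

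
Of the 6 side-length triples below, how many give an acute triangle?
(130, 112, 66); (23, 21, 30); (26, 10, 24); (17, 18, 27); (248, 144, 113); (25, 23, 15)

(130,112,66): 66²+112² = 16900 = 130² → right
(23,21,30): 21²+23² = 970 > 900 = 30² → acute
(26,10,24): 10²+24² = 676 = 26² → right
(17,18,27): 17²+18² = 613 < 729 = 27² → obtuse
(248,144,113): 113²+144² = 33505 < 61504 = 248² → obtuse
(25,23,15): 15²+23² = 754 > 625 = 25² → acute
2 of the 6 are acute.

2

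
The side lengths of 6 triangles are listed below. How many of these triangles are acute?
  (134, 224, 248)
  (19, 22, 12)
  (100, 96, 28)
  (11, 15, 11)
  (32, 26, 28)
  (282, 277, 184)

5

(134,224,248): 134²+224² = 68132 > 61504 = 248² → acute
(19,22,12): 12²+19² = 505 > 484 = 22² → acute
(100,96,28): 28²+96² = 10000 = 100² → right
(11,15,11): 11²+11² = 242 > 225 = 15² → acute
(32,26,28): 26²+28² = 1460 > 1024 = 32² → acute
(282,277,184): 184²+277² = 110585 > 79524 = 282² → acute
5 of the 6 are acute.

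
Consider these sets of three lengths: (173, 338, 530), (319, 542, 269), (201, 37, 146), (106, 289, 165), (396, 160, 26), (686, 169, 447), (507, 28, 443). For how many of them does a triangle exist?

1

(173,338,530): 173+338 ≤ 530 → not valid
(269,319,542): 269+319 > 542 → valid
(37,146,201): 37+146 ≤ 201 → not valid
(106,165,289): 106+165 ≤ 289 → not valid
(26,160,396): 26+160 ≤ 396 → not valid
(169,447,686): 169+447 ≤ 686 → not valid
(28,443,507): 28+443 ≤ 507 → not valid
1 of the 7 triples forms a triangle.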